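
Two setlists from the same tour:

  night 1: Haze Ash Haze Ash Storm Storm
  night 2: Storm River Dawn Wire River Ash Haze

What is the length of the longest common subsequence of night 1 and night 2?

Match Ash (night 1 #2, night 2 #6), Haze (night 1 #3, night 2 #7) — 2 songs in the same relative order in both. The LCS DP gives dp[6][7] = 2, so this is optimal.

2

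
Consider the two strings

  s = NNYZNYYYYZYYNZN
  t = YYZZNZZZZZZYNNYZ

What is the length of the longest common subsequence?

One common subsequence of length 7: Y [3,2] → Z [4,4] → N [5,5] → Z [10,11] → Y [11,12] → Y [12,15] → Z [14,16]. dp[15][16] = 7 confirms this is the maximum.

7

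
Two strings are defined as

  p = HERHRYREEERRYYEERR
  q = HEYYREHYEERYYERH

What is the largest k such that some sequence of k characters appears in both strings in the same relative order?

12

Match H [1,1], E [2,2], R [3,5], H [4,7], Y [6,8], E [9,9], E [10,10], R [12,11], Y [13,12], Y [14,13], E [16,14], R [17,15] — 12 characters in the same relative order in both. dp[18][16] = 12 confirms this is the maximum.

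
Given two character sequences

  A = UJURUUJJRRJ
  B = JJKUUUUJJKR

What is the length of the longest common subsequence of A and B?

7

One common subsequence of length 7: U (A #1, B #4), U (A #3, B #5), U (A #5, B #6), U (A #6, B #7), J (A #7, B #8), J (A #8, B #9), R (A #10, B #11). Since dp[11][11] = 7, nothing longer is possible.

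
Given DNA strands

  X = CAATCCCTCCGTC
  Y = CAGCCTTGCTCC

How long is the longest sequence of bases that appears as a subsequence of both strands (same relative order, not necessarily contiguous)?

Pick C at X[1]=Y[1] → A at X[2]=Y[2] → C at X[5]=Y[4] → C at X[6]=Y[5] → C at X[7]=Y[9] → T at X[8]=Y[10] → C at X[10]=Y[11] → C at X[13]=Y[12]; all 8 bases appear in both, in order. The LCS DP gives dp[13][12] = 8, so this is optimal.

8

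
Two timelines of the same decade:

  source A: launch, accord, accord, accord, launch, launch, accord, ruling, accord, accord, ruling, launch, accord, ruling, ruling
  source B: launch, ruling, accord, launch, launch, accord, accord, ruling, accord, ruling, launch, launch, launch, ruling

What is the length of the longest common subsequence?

Match launch at source A[1]=source B[1], then accord at source A[4]=source B[3], then launch at source A[5]=source B[4], then launch at source A[6]=source B[5], then accord at source A[7]=source B[7], then ruling at source A[8]=source B[8], then accord at source A[10]=source B[9], then ruling at source A[11]=source B[10], then launch at source A[12]=source B[13], then ruling at source A[15]=source B[14] — 10 events in the same relative order in both, and the DP table's final entry dp[15][14] is also 10, so no common subsequence is longer.

10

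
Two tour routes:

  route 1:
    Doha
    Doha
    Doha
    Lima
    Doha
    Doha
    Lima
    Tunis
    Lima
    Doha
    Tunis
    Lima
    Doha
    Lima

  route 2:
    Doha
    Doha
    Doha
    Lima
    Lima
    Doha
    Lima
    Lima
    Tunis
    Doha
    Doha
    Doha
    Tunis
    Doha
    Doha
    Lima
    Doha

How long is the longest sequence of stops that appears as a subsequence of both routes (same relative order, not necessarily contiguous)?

One common subsequence of length 11: Doha at route 1[1]=route 2[1]; then Doha at route 1[2]=route 2[2]; then Doha at route 1[3]=route 2[3]; then Lima at route 1[4]=route 2[5]; then Doha at route 1[5]=route 2[6]; then Lima at route 1[7]=route 2[8]; then Tunis at route 1[8]=route 2[9]; then Doha at route 1[10]=route 2[12]; then Tunis at route 1[11]=route 2[13]; then Lima at route 1[12]=route 2[16]; then Doha at route 1[13]=route 2[17]. dp[14][17] = 11 confirms this is the maximum.

11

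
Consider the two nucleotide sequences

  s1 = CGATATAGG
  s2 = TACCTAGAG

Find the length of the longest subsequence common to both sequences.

6

Let dp[i][j] be the LCS length of the first i bases of s1 and the first j bases of s2. dp[i][j] = dp[i-1][j-1]+1 when the i-th and j-th bases match, else max(dp[i-1][j], dp[i][j-1]).
    ·  T  A  C  C  T  A  G  A  G
 ·  0  0  0  0  0  0  0  0  0  0
 C  0  0  0  1  1  1  1  1  1  1
 G  0  0  0  1  1  1  1  2  2  2
 A  0  0  1  1  1  1  2  2  3  3
 T  0  1  1  1  1  2  2  2  3  3
 A  0  1  2  2  2  2  3  3  3  3
 T  0  1  2  2  2  3  3  3  3  3
 A  0  1  2  2  2  3  4  4  4  4
 G  0  1  2  2  2  3  4  5  5  5
 G  0  1  2  2  2  3  4  5  5  6
dp[9][9] = 6. One LCS (by backtracking along matches): TATAGG.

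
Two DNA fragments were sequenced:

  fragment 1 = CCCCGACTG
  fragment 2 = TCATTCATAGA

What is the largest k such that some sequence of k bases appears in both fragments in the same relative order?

Taking C at fragment 1[1]=fragment 2[2], then C at fragment 1[4]=fragment 2[6], then A at fragment 1[6]=fragment 2[7], then T at fragment 1[8]=fragment 2[8], then G at fragment 1[9]=fragment 2[10] gives a common subsequence of length 5. dp[9][11] = 5 confirms this is the maximum.

5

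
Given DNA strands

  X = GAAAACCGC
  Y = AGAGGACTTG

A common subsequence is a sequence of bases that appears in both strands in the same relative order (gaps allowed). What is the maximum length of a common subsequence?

Taking G (X #1, Y #2) → A (X #2, Y #3) → A (X #5, Y #6) → C (X #6, Y #7) → G (X #8, Y #10) gives a common subsequence of length 5. The LCS DP gives dp[9][10] = 5, so this is optimal.

5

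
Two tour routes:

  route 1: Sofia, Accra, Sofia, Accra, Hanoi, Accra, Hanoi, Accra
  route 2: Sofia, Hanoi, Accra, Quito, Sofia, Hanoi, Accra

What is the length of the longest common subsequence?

Taking Sofia (route 1 #1, route 2 #1), then Accra (route 1 #2, route 2 #3), then Sofia (route 1 #3, route 2 #5), then Hanoi (route 1 #7, route 2 #6), then Accra (route 1 #8, route 2 #7) gives a common subsequence of length 5. dp[8][7] = 5 confirms this is the maximum.

5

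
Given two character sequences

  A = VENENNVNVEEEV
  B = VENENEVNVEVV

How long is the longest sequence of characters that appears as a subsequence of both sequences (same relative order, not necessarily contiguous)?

10

Pick V at A[1]=B[1], then E at A[2]=B[2], then N at A[3]=B[3], then E at A[4]=B[4], then N at A[5]=B[5], then V at A[7]=B[7], then N at A[8]=B[8], then V at A[9]=B[9], then E at A[10]=B[10], then V at A[13]=B[12]; all 10 characters appear in both, in order. Since dp[13][12] = 10, nothing longer is possible.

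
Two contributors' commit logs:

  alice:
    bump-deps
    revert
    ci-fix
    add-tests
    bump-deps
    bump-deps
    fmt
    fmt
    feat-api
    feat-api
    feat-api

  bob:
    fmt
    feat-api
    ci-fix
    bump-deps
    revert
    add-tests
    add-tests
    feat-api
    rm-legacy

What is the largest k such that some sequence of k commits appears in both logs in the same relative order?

One common subsequence of length 4: bump-deps [1,4], revert [2,5], add-tests [4,7], feat-api [9,8]. dp[11][9] = 4 confirms this is the maximum.

4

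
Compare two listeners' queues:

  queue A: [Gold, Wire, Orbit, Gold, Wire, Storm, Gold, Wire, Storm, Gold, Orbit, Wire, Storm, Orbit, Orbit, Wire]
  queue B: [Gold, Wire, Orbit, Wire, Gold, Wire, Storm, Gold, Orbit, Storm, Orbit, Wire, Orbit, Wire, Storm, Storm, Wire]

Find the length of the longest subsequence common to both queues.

13

Match Gold at queue A[1]=queue B[1], then Wire at queue A[2]=queue B[2], then Orbit at queue A[3]=queue B[3], then Wire at queue A[5]=queue B[4], then Gold at queue A[7]=queue B[5], then Wire at queue A[8]=queue B[6], then Storm at queue A[9]=queue B[7], then Gold at queue A[10]=queue B[8], then Orbit at queue A[11]=queue B[9], then Storm at queue A[13]=queue B[10], then Orbit at queue A[14]=queue B[11], then Orbit at queue A[15]=queue B[13], then Wire at queue A[16]=queue B[17] — 13 songs in the same relative order in both. The LCS DP gives dp[16][17] = 13, so this is optimal.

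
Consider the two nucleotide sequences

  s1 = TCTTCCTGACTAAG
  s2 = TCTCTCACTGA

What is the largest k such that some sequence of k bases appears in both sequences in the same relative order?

One common subsequence of length 9: T [1,1]; then C [2,2]; then T [3,3]; then T [4,5]; then C [5,6]; then C [6,8]; then T [7,9]; then G [8,10]; then A [13,11]. Since dp[14][11] = 9, nothing longer is possible.

9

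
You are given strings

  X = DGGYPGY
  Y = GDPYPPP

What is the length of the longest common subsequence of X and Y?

One common subsequence of length 3: D (X #1, Y #2), Y (X #4, Y #4), P (X #5, Y #7). The LCS DP gives dp[7][7] = 3, so this is optimal.

3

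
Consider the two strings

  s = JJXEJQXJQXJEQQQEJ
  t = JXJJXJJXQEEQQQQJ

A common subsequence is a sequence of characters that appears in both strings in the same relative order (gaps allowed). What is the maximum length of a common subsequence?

11

Taking J (s #1, t #3), J (s #2, t #4), X (s #3, t #5), J (s #5, t #7), X (s #7, t #8), Q (s #9, t #9), E (s #12, t #11), Q (s #13, t #13), Q (s #14, t #14), Q (s #15, t #15), J (s #17, t #16) gives a common subsequence of length 11. The LCS DP gives dp[17][16] = 11, so this is optimal.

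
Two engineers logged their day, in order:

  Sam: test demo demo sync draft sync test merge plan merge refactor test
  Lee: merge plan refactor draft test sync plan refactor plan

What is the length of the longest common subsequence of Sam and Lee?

Taking test at Sam[1]=Lee[5], sync at Sam[6]=Lee[6], plan at Sam[9]=Lee[7], refactor at Sam[11]=Lee[8] gives a common subsequence of length 4. Since dp[12][9] = 4, nothing longer is possible.

4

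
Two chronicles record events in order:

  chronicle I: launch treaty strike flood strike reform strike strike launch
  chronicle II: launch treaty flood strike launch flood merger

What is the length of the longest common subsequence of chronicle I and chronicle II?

Taking launch at chronicle I[1]=chronicle II[1], then treaty at chronicle I[2]=chronicle II[2], then flood at chronicle I[4]=chronicle II[3], then strike at chronicle I[8]=chronicle II[4], then launch at chronicle I[9]=chronicle II[5] gives a common subsequence of length 5. dp[9][7] = 5 confirms this is the maximum.

5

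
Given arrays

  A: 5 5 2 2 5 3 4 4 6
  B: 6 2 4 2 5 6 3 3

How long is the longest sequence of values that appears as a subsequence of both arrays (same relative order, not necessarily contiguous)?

Let dp[i][j] be the LCS length of the first i values of A and the first j values of B. dp[i][j] = dp[i-1][j-1]+1 when the i-th and j-th values match, else max(dp[i-1][j], dp[i][j-1]).
    ·  6  2  4  2  5  6  3  3
 ·  0  0  0  0  0  0  0  0  0
 5  0  0  0  0  0  1  1  1  1
 5  0  0  0  0  0  1  1  1  1
 2  0  0  1  1  1  1  1  1  1
 2  0  0  1  1  2  2  2  2  2
 5  0  0  1  1  2  3  3  3  3
 3  0  0  1  1  2  3  3  4  4
 4  0  0  1  2  2  3  3  4  4
 4  0  0  1  2  2  3  3  4  4
 6  0  1  1  2  2  3  4  4  4
dp[9][8] = 4. One LCS (by backtracking along matches): 2, 2, 5, 3.

4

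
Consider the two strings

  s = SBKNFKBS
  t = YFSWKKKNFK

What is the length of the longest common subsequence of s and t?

Let dp[i][j] be the LCS length of the first i characters of s and the first j characters of t. dp[i][j] = dp[i-1][j-1]+1 when the i-th and j-th characters match, else max(dp[i-1][j], dp[i][j-1]).
    ·  Y  F  S  W  K  K  K  N  F  K
 ·  0  0  0  0  0  0  0  0  0  0  0
 S  0  0  0  1  1  1  1  1  1  1  1
 B  0  0  0  1  1  1  1  1  1  1  1
 K  0  0  0  1  1  2  2  2  2  2  2
 N  0  0  0  1  1  2  2  2  3  3  3
 F  0  0  1  1  1  2  2  2  3  4  4
 K  0  0  1  1  1  2  3  3  3  4  5
 B  0  0  1  1  1  2  3  3  3  4  5
 S  0  0  1  2  2  2  3  3  3  4  5
dp[8][10] = 5. One LCS (by backtracking along matches): SKNFK.

5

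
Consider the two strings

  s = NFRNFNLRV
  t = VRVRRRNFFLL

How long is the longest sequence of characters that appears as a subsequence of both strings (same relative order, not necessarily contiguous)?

4

Let dp[i][j] be the LCS length of the first i characters of s and the first j characters of t. dp[i][j] = dp[i-1][j-1]+1 when the i-th and j-th characters match, else max(dp[i-1][j], dp[i][j-1]).
    ·  V  R  V  R  R  R  N  F  F  L  L
 ·  0  0  0  0  0  0  0  0  0  0  0  0
 N  0  0  0  0  0  0  0  1  1  1  1  1
 F  0  0  0  0  0  0  0  1  2  2  2  2
 R  0  0  1  1  1  1  1  1  2  2  2  2
 N  0  0  1  1  1  1  1  2  2  2  2  2
 F  0  0  1  1  1  1  1  2  3  3  3  3
 N  0  0  1  1  1  1  1  2  3  3  3  3
 L  0  0  1  1  1  1  1  2  3  3  4  4
 R  0  0  1  1  2  2  2  2  3  3  4  4
 V  0  1  1  2  2  2  2  2  3  3  4  4
dp[9][11] = 4. One LCS (by backtracking along matches): NFFL.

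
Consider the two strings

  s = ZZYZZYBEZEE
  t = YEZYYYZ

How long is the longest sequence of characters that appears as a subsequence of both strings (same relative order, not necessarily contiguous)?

4

Let dp[i][j] be the LCS length of the first i characters of s and the first j characters of t. dp[i][j] = dp[i-1][j-1]+1 when the i-th and j-th characters match, else max(dp[i-1][j], dp[i][j-1]).
    ·  Y  E  Z  Y  Y  Y  Z
 ·  0  0  0  0  0  0  0  0
 Z  0  0  0  1  1  1  1  1
 Z  0  0  0  1  1  1  1  2
 Y  0  1  1  1  2  2  2  2
 Z  0  1  1  2  2  2  2  3
 Z  0  1  1  2  2  2  2  3
 Y  0  1  1  2  3  3  3  3
 B  0  1  1  2  3  3  3  3
 E  0  1  2  2  3  3  3  3
 Z  0  1  2  3  3  3  3  4
 E  0  1  2  3  3  3  3  4
 E  0  1  2  3  3  3  3  4
dp[11][7] = 4. One LCS (by backtracking along matches): ZYYZ.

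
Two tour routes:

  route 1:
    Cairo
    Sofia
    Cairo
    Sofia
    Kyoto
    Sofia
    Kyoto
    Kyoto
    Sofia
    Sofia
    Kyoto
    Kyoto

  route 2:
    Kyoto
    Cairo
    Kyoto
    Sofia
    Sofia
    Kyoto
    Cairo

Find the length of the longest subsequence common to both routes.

Taking Cairo (route 1 #3, route 2 #2) → Kyoto (route 1 #8, route 2 #3) → Sofia (route 1 #9, route 2 #4) → Sofia (route 1 #10, route 2 #5) → Kyoto (route 1 #11, route 2 #6) gives a common subsequence of length 5, and the DP table's final entry dp[12][7] is also 5, so no common subsequence is longer.

5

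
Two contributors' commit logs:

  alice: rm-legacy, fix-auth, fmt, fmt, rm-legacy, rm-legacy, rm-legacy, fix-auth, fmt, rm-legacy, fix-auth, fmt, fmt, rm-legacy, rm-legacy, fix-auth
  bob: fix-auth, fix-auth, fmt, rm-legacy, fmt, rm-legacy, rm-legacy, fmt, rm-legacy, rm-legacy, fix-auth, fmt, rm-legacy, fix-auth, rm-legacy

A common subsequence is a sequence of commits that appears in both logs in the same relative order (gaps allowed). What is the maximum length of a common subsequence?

11

One common subsequence of length 11: fix-auth at alice[2]=bob[2], then fmt at alice[3]=bob[3], then fmt at alice[4]=bob[5], then rm-legacy at alice[5]=bob[7], then rm-legacy at alice[6]=bob[9], then rm-legacy at alice[7]=bob[10], then fix-auth at alice[8]=bob[11], then fmt at alice[9]=bob[12], then rm-legacy at alice[10]=bob[13], then fix-auth at alice[11]=bob[14], then rm-legacy at alice[15]=bob[15]. dp[16][15] = 11 confirms this is the maximum.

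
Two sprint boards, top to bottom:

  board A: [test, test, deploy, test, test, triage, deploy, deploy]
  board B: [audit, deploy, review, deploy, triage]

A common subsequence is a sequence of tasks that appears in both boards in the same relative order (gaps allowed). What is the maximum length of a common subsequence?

Pick deploy [3,4], then triage [6,5]; all 2 tasks appear in both, in order. dp[8][5] = 2 confirms this is the maximum.

2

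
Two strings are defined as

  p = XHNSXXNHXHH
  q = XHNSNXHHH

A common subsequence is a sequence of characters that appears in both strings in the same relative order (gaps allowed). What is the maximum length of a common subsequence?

8

Pick X (p #1, q #1), H (p #2, q #2), N (p #3, q #3), S (p #4, q #4), X (p #6, q #6), H (p #8, q #7), H (p #10, q #8), H (p #11, q #9); all 8 characters appear in both, in order. dp[11][9] = 8 confirms this is the maximum.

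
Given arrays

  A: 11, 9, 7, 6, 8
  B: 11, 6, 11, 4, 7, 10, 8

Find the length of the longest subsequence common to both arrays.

One common subsequence of length 3: 11 (A #1, B #3), then 7 (A #3, B #5), then 8 (A #5, B #7). The LCS DP gives dp[5][7] = 3, so this is optimal.

3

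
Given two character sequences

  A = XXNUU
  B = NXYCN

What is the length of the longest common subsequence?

2

Let dp[i][j] be the LCS length of the first i characters of A and the first j characters of B. dp[i][j] = dp[i-1][j-1]+1 when the i-th and j-th characters match, else max(dp[i-1][j], dp[i][j-1]).
    ·  N  X  Y  C  N
 ·  0  0  0  0  0  0
 X  0  0  1  1  1  1
 X  0  0  1  1  1  1
 N  0  1  1  1  1  2
 U  0  1  1  1  1  2
 U  0  1  1  1  1  2
dp[5][5] = 2. One LCS (by backtracking along matches): XN.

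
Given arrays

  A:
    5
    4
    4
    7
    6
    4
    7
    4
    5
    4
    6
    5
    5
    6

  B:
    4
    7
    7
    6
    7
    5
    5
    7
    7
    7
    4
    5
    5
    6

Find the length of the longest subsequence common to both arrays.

Match 4 [2,1] → 7 [4,3] → 6 [5,4] → 7 [7,5] → 5 [9,7] → 4 [10,11] → 5 [12,12] → 5 [13,13] → 6 [14,14] — 9 values in the same relative order in both. Since dp[14][14] = 9, nothing longer is possible.

9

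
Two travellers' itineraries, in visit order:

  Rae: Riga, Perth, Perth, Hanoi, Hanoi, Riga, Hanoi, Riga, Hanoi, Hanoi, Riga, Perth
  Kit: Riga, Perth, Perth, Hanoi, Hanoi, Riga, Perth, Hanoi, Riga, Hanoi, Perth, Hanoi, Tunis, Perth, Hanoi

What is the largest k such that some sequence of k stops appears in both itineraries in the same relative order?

Pick Riga (Rae #1, Kit #1), Perth (Rae #2, Kit #2), Perth (Rae #3, Kit #3), Hanoi (Rae #4, Kit #4), Hanoi (Rae #5, Kit #5), Riga (Rae #6, Kit #6), Hanoi (Rae #7, Kit #8), Riga (Rae #8, Kit #9), Hanoi (Rae #9, Kit #10), Hanoi (Rae #10, Kit #12), Perth (Rae #12, Kit #14); all 11 stops appear in both, in order. dp[12][15] = 11 confirms this is the maximum.

11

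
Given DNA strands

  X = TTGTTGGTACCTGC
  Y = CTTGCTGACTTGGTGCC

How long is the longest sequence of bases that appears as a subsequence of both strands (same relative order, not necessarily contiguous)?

Taking T [1,3] → T [2,6] → G [3,7] → T [4,10] → T [5,11] → G [6,12] → G [7,13] → T [8,14] → C [11,16] → C [14,17] gives a common subsequence of length 10. dp[14][17] = 10 confirms this is the maximum.

10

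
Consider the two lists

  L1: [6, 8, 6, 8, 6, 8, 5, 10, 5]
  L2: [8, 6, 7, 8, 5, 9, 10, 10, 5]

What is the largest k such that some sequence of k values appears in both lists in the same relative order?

Pick 8 (L1 #2, L2 #1), 6 (L1 #3, L2 #2), 8 (L1 #6, L2 #4), 5 (L1 #7, L2 #5), 10 (L1 #8, L2 #8), 5 (L1 #9, L2 #9); all 6 values appear in both, in order. dp[9][9] = 6 confirms this is the maximum.

6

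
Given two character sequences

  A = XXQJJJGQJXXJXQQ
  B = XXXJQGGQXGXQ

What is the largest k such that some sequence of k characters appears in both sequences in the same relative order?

8

Pick X [1,2], then X [2,3], then Q [3,5], then G [7,7], then Q [8,8], then X [10,9], then X [13,11], then Q [15,12]; all 8 characters appear in both, in order. The LCS DP gives dp[15][12] = 8, so this is optimal.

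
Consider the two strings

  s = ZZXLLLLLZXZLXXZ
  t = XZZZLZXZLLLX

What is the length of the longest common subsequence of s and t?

8

Taking Z (s #1, t #3), Z (s #2, t #4), L (s #8, t #5), Z (s #9, t #6), X (s #10, t #7), Z (s #11, t #8), L (s #12, t #11), X (s #14, t #12) gives a common subsequence of length 8. dp[15][12] = 8 confirms this is the maximum.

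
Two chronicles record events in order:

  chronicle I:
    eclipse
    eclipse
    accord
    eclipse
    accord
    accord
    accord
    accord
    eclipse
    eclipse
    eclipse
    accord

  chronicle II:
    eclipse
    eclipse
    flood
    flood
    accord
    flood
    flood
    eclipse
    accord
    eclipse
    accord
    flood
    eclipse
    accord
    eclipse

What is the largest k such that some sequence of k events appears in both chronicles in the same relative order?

8

Pick eclipse at chronicle I[1]=chronicle II[1], eclipse at chronicle I[2]=chronicle II[2], accord at chronicle I[3]=chronicle II[5], eclipse at chronicle I[4]=chronicle II[8], accord at chronicle I[5]=chronicle II[9], accord at chronicle I[6]=chronicle II[11], accord at chronicle I[8]=chronicle II[14], eclipse at chronicle I[11]=chronicle II[15]; all 8 events appear in both, in order. dp[12][15] = 8 confirms this is the maximum.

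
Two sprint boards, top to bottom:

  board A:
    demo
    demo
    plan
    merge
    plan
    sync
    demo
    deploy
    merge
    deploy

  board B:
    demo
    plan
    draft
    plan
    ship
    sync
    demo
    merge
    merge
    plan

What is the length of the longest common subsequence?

Pick demo at board A[2]=board B[1], then plan at board A[3]=board B[2], then plan at board A[5]=board B[4], then sync at board A[6]=board B[6], then demo at board A[7]=board B[7], then merge at board A[9]=board B[9]; all 6 tasks appear in both, in order. Since dp[10][10] = 6, nothing longer is possible.

6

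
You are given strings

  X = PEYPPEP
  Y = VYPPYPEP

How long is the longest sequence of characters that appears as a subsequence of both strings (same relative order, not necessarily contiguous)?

Taking P at X[1]=Y[4], Y at X[3]=Y[5], P at X[5]=Y[6], E at X[6]=Y[7], P at X[7]=Y[8] gives a common subsequence of length 5. The LCS DP gives dp[7][8] = 5, so this is optimal.

5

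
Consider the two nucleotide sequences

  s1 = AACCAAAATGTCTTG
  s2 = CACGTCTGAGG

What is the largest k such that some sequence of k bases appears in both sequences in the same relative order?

Pick A at s1[2]=s2[2], C at s1[4]=s2[3], G at s1[10]=s2[4], T at s1[11]=s2[5], C at s1[12]=s2[6], T at s1[13]=s2[7], G at s1[15]=s2[11]; all 7 bases appear in both, in order. The LCS DP gives dp[15][11] = 7, so this is optimal.

7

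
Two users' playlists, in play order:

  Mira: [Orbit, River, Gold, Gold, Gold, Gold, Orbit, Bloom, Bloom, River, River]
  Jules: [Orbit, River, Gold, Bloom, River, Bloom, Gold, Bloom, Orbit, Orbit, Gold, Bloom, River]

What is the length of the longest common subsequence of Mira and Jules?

Match Orbit (Mira #1, Jules #1), then River (Mira #2, Jules #2), then Gold (Mira #3, Jules #3), then Gold (Mira #4, Jules #7), then Gold (Mira #6, Jules #11), then Bloom (Mira #9, Jules #12), then River (Mira #11, Jules #13) — 7 songs in the same relative order in both. Since dp[11][13] = 7, nothing longer is possible.

7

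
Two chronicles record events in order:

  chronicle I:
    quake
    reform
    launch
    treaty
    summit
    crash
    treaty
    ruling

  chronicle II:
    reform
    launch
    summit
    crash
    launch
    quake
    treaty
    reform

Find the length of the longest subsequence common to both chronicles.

5

Taking reform [2,1], launch [3,2], summit [5,3], crash [6,4], treaty [7,7] gives a common subsequence of length 5. The LCS DP gives dp[8][8] = 5, so this is optimal.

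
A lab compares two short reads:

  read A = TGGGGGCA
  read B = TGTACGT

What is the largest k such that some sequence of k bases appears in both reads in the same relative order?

3

Pick T at read A[1]=read B[1] → G at read A[2]=read B[2] → G at read A[3]=read B[6]; all 3 bases appear in both, in order. Since dp[8][7] = 3, nothing longer is possible.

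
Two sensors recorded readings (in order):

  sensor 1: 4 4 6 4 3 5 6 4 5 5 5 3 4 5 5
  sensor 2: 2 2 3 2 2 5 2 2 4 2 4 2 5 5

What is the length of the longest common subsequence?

6

One common subsequence of length 6: 3 (sensor 1 #5, sensor 2 #3), then 5 (sensor 1 #6, sensor 2 #6), then 4 (sensor 1 #8, sensor 2 #9), then 4 (sensor 1 #13, sensor 2 #11), then 5 (sensor 1 #14, sensor 2 #13), then 5 (sensor 1 #15, sensor 2 #14). Since dp[15][14] = 6, nothing longer is possible.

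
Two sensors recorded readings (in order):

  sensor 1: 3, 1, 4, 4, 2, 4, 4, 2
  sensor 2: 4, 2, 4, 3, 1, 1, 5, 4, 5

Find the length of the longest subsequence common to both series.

One common subsequence of length 4: 4 [4,1], 2 [5,2], 4 [6,3], 4 [7,8]. Since dp[8][9] = 4, nothing longer is possible.

4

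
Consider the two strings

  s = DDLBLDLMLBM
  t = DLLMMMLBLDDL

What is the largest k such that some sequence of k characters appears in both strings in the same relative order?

6

Match D [1,1], then L [3,7], then B [4,8], then L [5,9], then D [6,11], then L [9,12] — 6 characters in the same relative order in both. The LCS DP gives dp[11][12] = 6, so this is optimal.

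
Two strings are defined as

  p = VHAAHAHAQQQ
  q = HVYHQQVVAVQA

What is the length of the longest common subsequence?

Taking V (p #1, q #2) → H (p #7, q #4) → Q (p #9, q #5) → Q (p #10, q #6) → Q (p #11, q #11) gives a common subsequence of length 5. dp[11][12] = 5 confirms this is the maximum.

5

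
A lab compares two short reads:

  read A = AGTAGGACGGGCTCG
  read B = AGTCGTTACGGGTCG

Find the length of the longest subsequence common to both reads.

12

Pick A [1,1], then G [2,2], then T [3,3], then G [5,5], then A [7,8], then C [8,9], then G [9,10], then G [10,11], then G [11,12], then T [13,13], then C [14,14], then G [15,15]; all 12 bases appear in both, in order, and the DP table's final entry dp[15][15] is also 12, so no common subsequence is longer.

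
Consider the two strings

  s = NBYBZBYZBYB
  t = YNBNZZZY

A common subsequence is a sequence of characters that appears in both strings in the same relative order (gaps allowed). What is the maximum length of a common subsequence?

5

Taking N [1,2]; then B [2,3]; then Z [5,6]; then Z [8,7]; then Y [10,8] gives a common subsequence of length 5, and the DP table's final entry dp[11][8] is also 5, so no common subsequence is longer.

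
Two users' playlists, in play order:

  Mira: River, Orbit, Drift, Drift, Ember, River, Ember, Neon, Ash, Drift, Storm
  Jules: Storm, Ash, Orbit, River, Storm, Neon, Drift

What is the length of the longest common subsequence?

4

One common subsequence of length 4: Orbit (Mira #2, Jules #3), River (Mira #6, Jules #4), Neon (Mira #8, Jules #6), Drift (Mira #10, Jules #7). Since dp[11][7] = 4, nothing longer is possible.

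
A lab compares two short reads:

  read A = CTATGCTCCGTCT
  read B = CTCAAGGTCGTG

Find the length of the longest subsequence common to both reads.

8

Taking C [1,1]; then T [2,2]; then A [3,5]; then G [5,7]; then T [7,8]; then C [9,9]; then G [10,10]; then T [11,11] gives a common subsequence of length 8. dp[13][12] = 8 confirms this is the maximum.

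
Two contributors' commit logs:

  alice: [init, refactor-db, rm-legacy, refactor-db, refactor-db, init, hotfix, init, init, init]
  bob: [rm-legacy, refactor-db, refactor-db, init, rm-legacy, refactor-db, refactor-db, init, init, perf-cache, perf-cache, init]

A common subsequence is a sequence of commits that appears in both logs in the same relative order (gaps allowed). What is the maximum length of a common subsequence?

Taking init (alice #1, bob #4), then rm-legacy (alice #3, bob #5), then refactor-db (alice #4, bob #6), then refactor-db (alice #5, bob #7), then init (alice #6, bob #8), then init (alice #8, bob #9), then init (alice #10, bob #12) gives a common subsequence of length 7, and the DP table's final entry dp[10][12] is also 7, so no common subsequence is longer.

7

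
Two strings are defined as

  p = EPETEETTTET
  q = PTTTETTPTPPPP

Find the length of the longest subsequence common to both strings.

Pick P (p #2, q #1); then T (p #4, q #4); then E (p #6, q #5); then T (p #7, q #6); then T (p #8, q #7); then T (p #9, q #9); all 6 characters appear in both, in order, and the DP table's final entry dp[11][13] is also 6, so no common subsequence is longer.

6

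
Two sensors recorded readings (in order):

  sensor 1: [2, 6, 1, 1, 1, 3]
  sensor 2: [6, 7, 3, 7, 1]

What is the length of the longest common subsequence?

Match 6 [2,1], 1 [5,5] — 2 values in the same relative order in both. dp[6][5] = 2 confirms this is the maximum.

2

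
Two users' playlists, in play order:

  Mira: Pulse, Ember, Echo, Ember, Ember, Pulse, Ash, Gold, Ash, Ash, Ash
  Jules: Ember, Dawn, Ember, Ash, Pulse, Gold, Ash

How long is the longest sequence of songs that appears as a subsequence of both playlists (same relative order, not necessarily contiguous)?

5

Taking Ember [2,1], Ember [4,3], Pulse [6,5], Gold [8,6], Ash [11,7] gives a common subsequence of length 5. The LCS DP gives dp[11][7] = 5, so this is optimal.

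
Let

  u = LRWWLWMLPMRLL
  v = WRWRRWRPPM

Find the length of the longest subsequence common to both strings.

5

Let dp[i][j] be the LCS length of the first i characters of u and the first j characters of v. dp[i][j] = dp[i-1][j-1]+1 when the i-th and j-th characters match, else max(dp[i-1][j], dp[i][j-1]).
    ·  W  R  W  R  R  W  R  P  P  M
 ·  0  0  0  0  0  0  0  0  0  0  0
 L  0  0  0  0  0  0  0  0  0  0  0
 R  0  0  1  1  1  1  1  1  1  1  1
 W  0  1  1  2  2  2  2  2  2  2  2
 W  0  1  1  2  2  2  3  3  3  3  3
 L  0  1  1  2  2  2  3  3  3  3  3
 W  0  1  1  2  2  2  3  3  3  3  3
 M  0  1  1  2  2  2  3  3  3  3  4
 L  0  1  1  2  2  2  3  3  3  3  4
 P  0  1  1  2  2  2  3  3  4  4  4
 M  0  1  1  2  2  2  3  3  4  4  5
 R  0  1  2  2  3  3  3  4  4  4  5
 L  0  1  2  2  3  3  3  4  4  4  5
 L  0  1  2  2  3  3  3  4  4  4  5
dp[13][10] = 5. One LCS (by backtracking along matches): RWWPM.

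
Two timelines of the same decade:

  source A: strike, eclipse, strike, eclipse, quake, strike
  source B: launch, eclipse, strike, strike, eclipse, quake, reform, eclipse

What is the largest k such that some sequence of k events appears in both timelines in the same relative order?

4

Pick strike [1,3] → strike [3,4] → eclipse [4,5] → quake [5,6]; all 4 events appear in both, in order. Since dp[6][8] = 4, nothing longer is possible.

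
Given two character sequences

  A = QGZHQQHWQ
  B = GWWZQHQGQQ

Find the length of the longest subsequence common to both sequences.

Let dp[i][j] be the LCS length of the first i characters of A and the first j characters of B. dp[i][j] = dp[i-1][j-1]+1 when the i-th and j-th characters match, else max(dp[i-1][j], dp[i][j-1]).
    ·  G  W  W  Z  Q  H  Q  G  Q  Q
 ·  0  0  0  0  0  0  0  0  0  0  0
 Q  0  0  0  0  0  1  1  1  1  1  1
 G  0  1  1  1  1  1  1  1  2  2  2
 Z  0  1  1  1  2  2  2  2  2  2  2
 H  0  1  1  1  2  2  3  3  3  3  3
 Q  0  1  1  1  2  3  3  4  4  4  4
 Q  0  1  1  1  2  3  3  4  4  5  5
 H  0  1  1  1  2  3  4  4  4  5  5
 W  0  1  2  2  2  3  4  4  4  5  5
 Q  0  1  2  2  2  3  4  5  5  5  6
dp[9][10] = 6. One LCS (by backtracking along matches): GZHQQQ.

6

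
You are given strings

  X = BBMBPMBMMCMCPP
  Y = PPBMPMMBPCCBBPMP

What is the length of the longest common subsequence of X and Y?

9

Match B at X[2]=Y[3], M at X[3]=Y[4], P at X[5]=Y[5], M at X[6]=Y[7], B at X[7]=Y[8], C at X[10]=Y[10], C at X[12]=Y[11], P at X[13]=Y[14], P at X[14]=Y[16] — 9 characters in the same relative order in both. The LCS DP gives dp[14][16] = 9, so this is optimal.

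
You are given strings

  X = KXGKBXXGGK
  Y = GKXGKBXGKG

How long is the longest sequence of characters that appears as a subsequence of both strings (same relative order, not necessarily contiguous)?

One common subsequence of length 8: K (X #1, Y #2) → X (X #2, Y #3) → G (X #3, Y #4) → K (X #4, Y #5) → B (X #5, Y #6) → X (X #7, Y #7) → G (X #8, Y #8) → G (X #9, Y #10). Since dp[10][10] = 8, nothing longer is possible.

8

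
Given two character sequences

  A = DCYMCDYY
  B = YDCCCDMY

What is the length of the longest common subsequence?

Pick D [1,2] → C [2,4] → C [5,5] → D [6,6] → Y [8,8]; all 5 characters appear in both, in order. Since dp[8][8] = 5, nothing longer is possible.

5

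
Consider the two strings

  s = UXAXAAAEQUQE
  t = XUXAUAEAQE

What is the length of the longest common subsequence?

7

One common subsequence of length 7: U [1,2] → X [2,3] → A [3,4] → A [5,6] → A [7,8] → Q [11,9] → E [12,10]. dp[12][10] = 7 confirms this is the maximum.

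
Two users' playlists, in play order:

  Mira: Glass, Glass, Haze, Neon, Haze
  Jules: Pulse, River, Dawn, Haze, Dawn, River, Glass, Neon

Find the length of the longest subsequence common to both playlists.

2

Pick Glass at Mira[2]=Jules[7], Neon at Mira[4]=Jules[8]; all 2 songs appear in both, in order, and the DP table's final entry dp[5][8] is also 2, so no common subsequence is longer.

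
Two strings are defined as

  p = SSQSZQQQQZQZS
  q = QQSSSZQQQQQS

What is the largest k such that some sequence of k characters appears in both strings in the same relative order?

Match S [1,3]; then S [2,4]; then S [4,5]; then Z [5,6]; then Q [6,7]; then Q [7,8]; then Q [8,9]; then Q [9,10]; then Q [11,11]; then S [13,12] — 10 characters in the same relative order in both. dp[13][12] = 10 confirms this is the maximum.

10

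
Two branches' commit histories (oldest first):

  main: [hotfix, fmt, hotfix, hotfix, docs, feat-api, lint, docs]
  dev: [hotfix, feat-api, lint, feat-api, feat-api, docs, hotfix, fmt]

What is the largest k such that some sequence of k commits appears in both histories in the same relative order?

4

Taking hotfix [4,1], then feat-api [6,2], then lint [7,3], then docs [8,6] gives a common subsequence of length 4. Since dp[8][8] = 4, nothing longer is possible.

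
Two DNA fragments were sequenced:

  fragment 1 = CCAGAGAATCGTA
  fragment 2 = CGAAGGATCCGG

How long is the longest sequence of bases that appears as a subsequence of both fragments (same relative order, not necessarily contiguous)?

Pick C [1,1], then A [3,4], then G [4,5], then G [6,6], then A [8,7], then T [9,8], then C [10,10], then G [11,12]; all 8 bases appear in both, in order. Since dp[13][12] = 8, nothing longer is possible.

8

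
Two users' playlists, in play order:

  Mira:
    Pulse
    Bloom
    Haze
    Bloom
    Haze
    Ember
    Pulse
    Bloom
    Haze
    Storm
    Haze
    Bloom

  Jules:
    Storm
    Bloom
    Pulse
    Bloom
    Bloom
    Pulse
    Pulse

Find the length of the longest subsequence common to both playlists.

Taking Pulse at Mira[1]=Jules[3], then Bloom at Mira[2]=Jules[4], then Bloom at Mira[4]=Jules[5], then Pulse at Mira[7]=Jules[7] gives a common subsequence of length 4. dp[12][7] = 4 confirms this is the maximum.

4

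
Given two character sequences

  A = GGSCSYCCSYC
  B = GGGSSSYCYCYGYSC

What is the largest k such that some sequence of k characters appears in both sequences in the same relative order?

Match G at A[1]=B[2], G at A[2]=B[3], S at A[3]=B[5], S at A[5]=B[6], Y at A[6]=B[7], C at A[7]=B[8], C at A[8]=B[10], S at A[9]=B[14], C at A[11]=B[15] — 9 characters in the same relative order in both. The LCS DP gives dp[11][15] = 9, so this is optimal.

9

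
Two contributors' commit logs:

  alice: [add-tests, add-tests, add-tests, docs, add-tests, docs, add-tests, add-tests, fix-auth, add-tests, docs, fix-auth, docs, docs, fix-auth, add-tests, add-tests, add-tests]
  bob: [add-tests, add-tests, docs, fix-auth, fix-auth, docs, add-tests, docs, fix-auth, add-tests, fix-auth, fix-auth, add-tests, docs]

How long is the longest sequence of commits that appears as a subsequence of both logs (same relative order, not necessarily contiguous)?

10

One common subsequence of length 10: add-tests at alice[1]=bob[1] → add-tests at alice[2]=bob[2] → docs at alice[4]=bob[6] → add-tests at alice[5]=bob[7] → docs at alice[6]=bob[8] → fix-auth at alice[9]=bob[9] → add-tests at alice[10]=bob[10] → fix-auth at alice[12]=bob[11] → fix-auth at alice[15]=bob[12] → add-tests at alice[16]=bob[13]. dp[18][14] = 10 confirms this is the maximum.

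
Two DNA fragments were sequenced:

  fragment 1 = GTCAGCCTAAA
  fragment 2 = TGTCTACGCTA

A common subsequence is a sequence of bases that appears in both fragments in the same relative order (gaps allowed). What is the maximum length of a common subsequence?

8

Match G at fragment 1[1]=fragment 2[2] → T at fragment 1[2]=fragment 2[3] → C at fragment 1[3]=fragment 2[4] → A at fragment 1[4]=fragment 2[6] → G at fragment 1[5]=fragment 2[8] → C at fragment 1[7]=fragment 2[9] → T at fragment 1[8]=fragment 2[10] → A at fragment 1[11]=fragment 2[11] — 8 bases in the same relative order in both. The LCS DP gives dp[11][11] = 8, so this is optimal.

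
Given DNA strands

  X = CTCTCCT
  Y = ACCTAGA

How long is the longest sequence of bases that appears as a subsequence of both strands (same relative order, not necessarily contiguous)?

Match C at X[1]=Y[2]; then C at X[3]=Y[3]; then T at X[4]=Y[4] — 3 bases in the same relative order in both. Since dp[7][7] = 3, nothing longer is possible.

3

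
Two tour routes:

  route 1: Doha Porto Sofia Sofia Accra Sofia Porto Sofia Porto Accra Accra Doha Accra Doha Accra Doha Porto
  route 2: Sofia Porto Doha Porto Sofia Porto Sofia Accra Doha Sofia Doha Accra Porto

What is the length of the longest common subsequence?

Pick Doha [1,3] → Porto [2,4] → Sofia [6,5] → Porto [7,6] → Sofia [8,7] → Accra [11,8] → Doha [12,9] → Doha [14,11] → Accra [15,12] → Porto [17,13]; all 10 stops appear in both, in order, and the DP table's final entry dp[17][13] is also 10, so no common subsequence is longer.

10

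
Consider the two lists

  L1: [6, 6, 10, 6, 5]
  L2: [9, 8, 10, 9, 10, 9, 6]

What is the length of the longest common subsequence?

2

Taking 10 [3,5]; then 6 [4,7] gives a common subsequence of length 2, and the DP table's final entry dp[5][7] is also 2, so no common subsequence is longer.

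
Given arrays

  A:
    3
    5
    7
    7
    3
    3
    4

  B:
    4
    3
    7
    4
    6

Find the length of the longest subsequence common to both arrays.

3

Pick 3 at A[1]=B[2], 7 at A[4]=B[3], 4 at A[7]=B[4]; all 3 values appear in both, in order. Since dp[7][5] = 3, nothing longer is possible.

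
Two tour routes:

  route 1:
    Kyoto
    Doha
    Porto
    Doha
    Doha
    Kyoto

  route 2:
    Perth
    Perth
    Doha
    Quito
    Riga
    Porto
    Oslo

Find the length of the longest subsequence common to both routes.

2

One common subsequence of length 2: Doha at route 1[2]=route 2[3] → Porto at route 1[3]=route 2[6]. The LCS DP gives dp[6][7] = 2, so this is optimal.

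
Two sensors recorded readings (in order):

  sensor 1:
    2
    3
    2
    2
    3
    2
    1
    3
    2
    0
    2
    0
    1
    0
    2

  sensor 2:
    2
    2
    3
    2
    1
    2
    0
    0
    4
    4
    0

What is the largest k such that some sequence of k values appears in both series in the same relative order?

9

Match 2 [3,1] → 2 [4,2] → 3 [5,3] → 2 [6,4] → 1 [7,5] → 2 [9,6] → 0 [10,7] → 0 [12,8] → 0 [14,11] — 9 values in the same relative order in both. Since dp[15][11] = 9, nothing longer is possible.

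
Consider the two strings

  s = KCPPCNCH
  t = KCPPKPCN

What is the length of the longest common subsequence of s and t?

6

One common subsequence of length 6: K (s #1, t #1), C (s #2, t #2), P (s #3, t #4), P (s #4, t #6), C (s #5, t #7), N (s #6, t #8). dp[8][8] = 6 confirms this is the maximum.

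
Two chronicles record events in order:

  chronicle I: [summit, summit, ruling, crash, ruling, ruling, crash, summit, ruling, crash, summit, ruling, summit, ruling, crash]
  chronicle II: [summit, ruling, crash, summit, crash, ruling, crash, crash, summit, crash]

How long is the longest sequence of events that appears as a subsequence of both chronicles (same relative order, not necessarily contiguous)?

8

Taking summit (chronicle I #1, chronicle II #1); then summit (chronicle I #2, chronicle II #4); then crash (chronicle I #4, chronicle II #5); then ruling (chronicle I #6, chronicle II #6); then crash (chronicle I #7, chronicle II #7); then crash (chronicle I #10, chronicle II #8); then summit (chronicle I #13, chronicle II #9); then crash (chronicle I #15, chronicle II #10) gives a common subsequence of length 8. dp[15][10] = 8 confirms this is the maximum.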